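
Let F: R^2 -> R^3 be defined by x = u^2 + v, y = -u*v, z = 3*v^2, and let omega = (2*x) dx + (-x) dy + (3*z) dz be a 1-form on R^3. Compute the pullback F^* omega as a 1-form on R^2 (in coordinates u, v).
F^* omega = (4*u^3 + u^2*v + 4*u*v + v^2) du + (u^3 + 2*u^2 + u*v + 54*v^3 + 2*v) dv

Using F^*(f dg) = (f ∘ F) d(g ∘ F), substitute each coordinate x_i by F_i(u, v) in f_i, and replace dx_i by d F_i = (∂F_i/∂u) du + (∂F_i/∂v) dv.
  For the x component: f_1(F) = 2*u^2 + 2*v; d F_1 = (2*u) du + (1) dv
  For the y component: f_2(F) = -u^2 - v; d F_2 = (-v) du + (-u) dv
  For the z component: f_3(F) = 9*v^2; d F_3 = (0) du + (6*v) dv
Combining and collecting du, dv coefficients:
  coeff of du: 4*u^3 + u^2*v + 4*u*v + v^2
  coeff of dv: u^3 + 2*u^2 + u*v + 54*v^3 + 2*v
F^* omega = (4*u^3 + u^2*v + 4*u*v + v^2) du + (u^3 + 2*u^2 + u*v + 54*v^3 + 2*v) dv.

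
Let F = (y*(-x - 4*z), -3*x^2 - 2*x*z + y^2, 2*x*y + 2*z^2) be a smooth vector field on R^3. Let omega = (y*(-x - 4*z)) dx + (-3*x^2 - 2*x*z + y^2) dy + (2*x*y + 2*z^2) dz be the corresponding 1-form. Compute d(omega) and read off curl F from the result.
d(omega) = (4*x) dy ∧ dz + (-6*y) dz ∧ dx + (-5*x + 2*z) dx ∧ dy; curl F = (4*x, -6*y, -5*x + 2*z)

d omega = sum_{i<j} (∂f_j/∂x_i - ∂f_i/∂x_j) dx_i ∧ dx_j. Under the identification (dy ∧ dz, dz ∧ dx, dx ∧ dy) ↔ (e_x, e_y, e_z), the coefficients are exactly the components of curl F. Compute:
  ∂R/∂y - ∂Q/∂z = (2*x) - (-2*x) = 4*x
  ∂P/∂z - ∂R/∂x = (-4*y) - (2*y) = -6*y
  ∂Q/∂x - ∂P/∂y = (-6*x - 2*z) - (-x - 4*z) = -5*x + 2*z.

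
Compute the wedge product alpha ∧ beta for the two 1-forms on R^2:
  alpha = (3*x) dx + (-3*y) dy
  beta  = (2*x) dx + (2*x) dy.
alpha ∧ beta = (6*x*(x + y)) dx ∧ dy

Distribute the wedge, using dx_i ∧ dx_j = -dx_j ∧ dx_i and dx_i ∧ dx_i = 0. For each pair (i, j) with i < j, the coefficient of dx_i ∧ dx_j in alpha ∧ beta is (alpha_i * beta_j - alpha_j * beta_i). Collecting: alpha ∧ beta = (6*x*(x + y)) dx ∧ dy.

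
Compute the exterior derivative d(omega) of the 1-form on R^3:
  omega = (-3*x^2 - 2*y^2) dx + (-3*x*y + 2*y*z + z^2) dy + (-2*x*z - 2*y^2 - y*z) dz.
d(omega) = (y) dx ∧ dy + (-2*z) dx ∧ dz + (-6*y - 3*z) dy ∧ dz

For a 1-form omega = sum_i f_i dx_i, the exterior derivative is
  d(omega) = sum_{i < j} (∂f_j/∂x_i - ∂f_i/∂x_j) dx_i ∧ dx_j.
  coefficient of dx ∧ dy: ∂f_2/∂x - ∂f_1/∂y = ∂(-3*x*y + 2*y*z + z^2)/∂x - ∂(-3*x^2 - 2*y^2)/∂y = y
  coefficient of dx ∧ dz: ∂f_3/∂x - ∂f_1/∂z = ∂(-2*x*z - 2*y^2 - y*z)/∂x - ∂(-3*x^2 - 2*y^2)/∂z = -2*z
  coefficient of dy ∧ dz: ∂f_3/∂y - ∂f_2/∂z = ∂(-2*x*z - 2*y^2 - y*z)/∂y - ∂(-3*x*y + 2*y*z + z^2)/∂z = -6*y - 3*z
Assembling: d(omega) = (y) dx ∧ dy + (-2*z) dx ∧ dz + (-6*y - 3*z) dy ∧ dz.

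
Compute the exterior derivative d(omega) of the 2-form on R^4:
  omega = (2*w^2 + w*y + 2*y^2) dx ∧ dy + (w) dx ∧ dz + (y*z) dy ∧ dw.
d(omega) = (4*w + y) dx ∧ dy ∧ dw + (1) dx ∧ dz ∧ dw + (-y) dy ∧ dz ∧ dw

For a 2-form omega = sum_{i<j} g_{ij} dx_i ∧ dx_j, the exterior derivative is
  d(omega) = sum_{i<j} d(g_{ij}) ∧ dx_i ∧ dx_j = sum_{i<j, k} (∂g_{ij}/∂x_k) dx_k ∧ dx_i ∧ dx_j.
Expand each term, using dx_k ∧ dx_i ∧ dx_j = sgn(permutation) dx_{(a)} ∧ dx_{(b)} ∧ dx_{(c)} with (a < b < c) sorted:
  d(2*w^2 + w*y + 2*y^2) includes (∂/∂w)(2*w^2 + w*y + 2*y^2) dw = (4*w + y) dw, which multiplied by dx ∧ dy gives (4*w + y) dx ∧ dy ∧ dw
  d(w) includes (∂/∂w)(w) dw = (1) dw, which multiplied by dx ∧ dz gives (1) dx ∧ dz ∧ dw
  d(y*z) includes (∂/∂z)(y*z) dz = (y) dz, which multiplied by dy ∧ dw gives (-y) dy ∧ dz ∧ dw
Collecting like 3-forms: d(omega) = (4*w + y) dx ∧ dy ∧ dw + (1) dx ∧ dz ∧ dw + (-y) dy ∧ dz ∧ dw.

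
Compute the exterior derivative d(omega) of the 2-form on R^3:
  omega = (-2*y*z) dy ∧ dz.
d(omega) = 0

For a 2-form omega = sum_{i<j} g_{ij} dx_i ∧ dx_j, the exterior derivative is
  d(omega) = sum_{i<j} d(g_{ij}) ∧ dx_i ∧ dx_j = sum_{i<j, k} (∂g_{ij}/∂x_k) dx_k ∧ dx_i ∧ dx_j.
Expand each term, using dx_k ∧ dx_i ∧ dx_j = sgn(permutation) dx_{(a)} ∧ dx_{(b)} ∧ dx_{(c)} with (a < b < c) sorted:

Collecting like 3-forms: d(omega) = 0.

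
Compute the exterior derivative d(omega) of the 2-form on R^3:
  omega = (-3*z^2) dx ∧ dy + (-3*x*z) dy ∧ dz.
d(omega) = (-9*z) dx ∧ dy ∧ dz

For a 2-form omega = sum_{i<j} g_{ij} dx_i ∧ dx_j, the exterior derivative is
  d(omega) = sum_{i<j} d(g_{ij}) ∧ dx_i ∧ dx_j = sum_{i<j, k} (∂g_{ij}/∂x_k) dx_k ∧ dx_i ∧ dx_j.
Expand each term, using dx_k ∧ dx_i ∧ dx_j = sgn(permutation) dx_{(a)} ∧ dx_{(b)} ∧ dx_{(c)} with (a < b < c) sorted:
  d(-3*z^2) includes (∂/∂z)(-3*z^2) dz = (-6*z) dz, which multiplied by dx ∧ dy gives (-6*z) dx ∧ dy ∧ dz
  d(-3*x*z) includes (∂/∂x)(-3*x*z) dx = (-3*z) dx, which multiplied by dy ∧ dz gives (-3*z) dx ∧ dy ∧ dz
Collecting like 3-forms: d(omega) = (-9*z) dx ∧ dy ∧ dz.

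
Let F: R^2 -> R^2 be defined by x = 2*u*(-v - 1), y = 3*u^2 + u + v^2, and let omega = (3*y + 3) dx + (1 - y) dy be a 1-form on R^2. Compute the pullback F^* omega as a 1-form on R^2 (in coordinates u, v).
F^* omega = (-18*u^3 - 18*u^2*v - 27*u^2 - 6*u*v^2 - 6*u*v - u - 6*v^3 - 7*v^2 - 6*v - 5) du + (-18*u^3 - 6*u^2*v - 6*u^2 - 6*u*v^2 - 2*u*v - 6*u - 2*v^3 + 2*v) dv

Using F^*(f dg) = (f ∘ F) d(g ∘ F), substitute each coordinate x_i by F_i(u, v) in f_i, and replace dx_i by d F_i = (∂F_i/∂u) du + (∂F_i/∂v) dv.
  For the x component: f_1(F) = 9*u^2 + 3*u + 3*v^2 + 3; d F_1 = (-2*v - 2) du + (-2*u) dv
  For the y component: f_2(F) = -3*u^2 - u - v^2 + 1; d F_2 = (6*u + 1) du + (2*v) dv
Combining and collecting du, dv coefficients:
  coeff of du: -18*u^3 - 18*u^2*v - 27*u^2 - 6*u*v^2 - 6*u*v - u - 6*v^3 - 7*v^2 - 6*v - 5
  coeff of dv: -18*u^3 - 6*u^2*v - 6*u^2 - 6*u*v^2 - 2*u*v - 6*u - 2*v^3 + 2*v
F^* omega = (-18*u^3 - 18*u^2*v - 27*u^2 - 6*u*v^2 - 6*u*v - u - 6*v^3 - 7*v^2 - 6*v - 5) du + (-18*u^3 - 6*u^2*v - 6*u^2 - 6*u*v^2 - 2*u*v - 6*u - 2*v^3 + 2*v) dv.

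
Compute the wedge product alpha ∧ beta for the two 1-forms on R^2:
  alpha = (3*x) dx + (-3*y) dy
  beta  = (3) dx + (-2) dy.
alpha ∧ beta = (-6*x + 9*y) dx ∧ dy

Distribute the wedge, using dx_i ∧ dx_j = -dx_j ∧ dx_i and dx_i ∧ dx_i = 0. For each pair (i, j) with i < j, the coefficient of dx_i ∧ dx_j in alpha ∧ beta is (alpha_i * beta_j - alpha_j * beta_i). Collecting: alpha ∧ beta = (-6*x + 9*y) dx ∧ dy.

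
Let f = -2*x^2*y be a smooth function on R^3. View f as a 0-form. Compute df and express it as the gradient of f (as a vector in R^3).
df = (-4*x*y) dx + (-2*x^2) dy + (0) dz; grad f = (-4*x*y, -2*x^2, 0)

For a 0-form f, d f = (∂f/∂x) dx + (∂f/∂y) dy + (∂f/∂z) dz. The components of the vector representation are exactly the entries of grad f in Cartesian coordinates:
  ∂f/∂x = -4*x*y
  ∂f/∂y = -2*x^2
  ∂f/∂z = 0.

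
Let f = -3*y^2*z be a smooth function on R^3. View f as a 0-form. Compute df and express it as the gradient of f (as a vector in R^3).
df = (0) dx + (-6*y*z) dy + (-3*y^2) dz; grad f = (0, -6*y*z, -3*y^2)

For a 0-form f, d f = (∂f/∂x) dx + (∂f/∂y) dy + (∂f/∂z) dz. The components of the vector representation are exactly the entries of grad f in Cartesian coordinates:
  ∂f/∂x = 0
  ∂f/∂y = -6*y*z
  ∂f/∂z = -3*y^2.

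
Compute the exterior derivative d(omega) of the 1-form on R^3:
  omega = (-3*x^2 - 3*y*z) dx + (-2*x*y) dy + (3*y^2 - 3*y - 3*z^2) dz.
d(omega) = (-2*y + 3*z) dx ∧ dy + (3*y) dx ∧ dz + (6*y - 3) dy ∧ dz

For a 1-form omega = sum_i f_i dx_i, the exterior derivative is
  d(omega) = sum_{i < j} (∂f_j/∂x_i - ∂f_i/∂x_j) dx_i ∧ dx_j.
  coefficient of dx ∧ dy: ∂f_2/∂x - ∂f_1/∂y = ∂(-2*x*y)/∂x - ∂(-3*x^2 - 3*y*z)/∂y = -2*y + 3*z
  coefficient of dx ∧ dz: ∂f_3/∂x - ∂f_1/∂z = ∂(3*y^2 - 3*y - 3*z^2)/∂x - ∂(-3*x^2 - 3*y*z)/∂z = 3*y
  coefficient of dy ∧ dz: ∂f_3/∂y - ∂f_2/∂z = ∂(3*y^2 - 3*y - 3*z^2)/∂y - ∂(-2*x*y)/∂z = 6*y - 3
Assembling: d(omega) = (-2*y + 3*z) dx ∧ dy + (3*y) dx ∧ dz + (6*y - 3) dy ∧ dz.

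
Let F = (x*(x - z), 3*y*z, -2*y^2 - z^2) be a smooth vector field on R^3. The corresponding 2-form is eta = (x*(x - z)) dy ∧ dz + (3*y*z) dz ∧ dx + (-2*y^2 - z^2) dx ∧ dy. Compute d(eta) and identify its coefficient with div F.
d(eta) = (2*x) dx ∧ dy ∧ dz; div F = 2*x

For a 2-form in R^3 of the form above, applying d gives a 3-form with coefficient ∂P/∂x + ∂Q/∂y + ∂R/∂z:
  ∂P/∂x = 2*x - z
  ∂Q/∂y = 3*z
  ∂R/∂z = -2*z
Sum = 2*x, which is exactly div F.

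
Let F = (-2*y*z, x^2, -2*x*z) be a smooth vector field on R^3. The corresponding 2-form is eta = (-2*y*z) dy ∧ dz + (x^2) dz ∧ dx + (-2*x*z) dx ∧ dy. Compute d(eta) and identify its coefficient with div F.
d(eta) = (-2*x) dx ∧ dy ∧ dz; div F = -2*x

For a 2-form in R^3 of the form above, applying d gives a 3-form with coefficient ∂P/∂x + ∂Q/∂y + ∂R/∂z:
  ∂P/∂x = 0
  ∂Q/∂y = 0
  ∂R/∂z = -2*x
Sum = -2*x, which is exactly div F.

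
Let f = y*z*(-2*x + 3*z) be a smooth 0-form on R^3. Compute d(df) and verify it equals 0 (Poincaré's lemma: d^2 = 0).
d(df) = 0

Step 1: df = sum_i (∂f/∂x_i) dx_i = (-2*y*z) dx + (z*(-2*x + 3*z)) dy + (2*y*(-x + 3*z)) dz.
Step 2: Apply d again. Using the 1-form formula, the coefficient of dx ∧ dy in d(df) is ∂^2 f/∂x ∂y - ∂^2 f/∂y ∂x = (-2*z) - (-2*z) = 0 (equality of mixed partials for smooth f).
Similarly for dx ∧ dz and dy ∧ dz — all coefficients vanish. So d(df) = 0.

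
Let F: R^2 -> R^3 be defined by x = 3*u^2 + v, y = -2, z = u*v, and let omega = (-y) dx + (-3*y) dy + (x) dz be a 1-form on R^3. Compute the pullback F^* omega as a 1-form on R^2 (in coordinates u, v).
F^* omega = (3*u^2*v + 12*u + v^2) du + (3*u^3 + u*v + 2) dv

Using F^*(f dg) = (f ∘ F) d(g ∘ F), substitute each coordinate x_i by F_i(u, v) in f_i, and replace dx_i by d F_i = (∂F_i/∂u) du + (∂F_i/∂v) dv.
  For the x component: f_1(F) = 2; d F_1 = (6*u) du + (1) dv
  For the y component: f_2(F) = 6; d F_2 = (0) du + (0) dv
  For the z component: f_3(F) = 3*u^2 + v; d F_3 = (v) du + (u) dv
Combining and collecting du, dv coefficients:
  coeff of du: 3*u^2*v + 12*u + v^2
  coeff of dv: 3*u^3 + u*v + 2
F^* omega = (3*u^2*v + 12*u + v^2) du + (3*u^3 + u*v + 2) dv.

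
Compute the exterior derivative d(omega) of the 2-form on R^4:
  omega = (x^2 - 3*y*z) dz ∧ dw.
d(omega) = (2*x) dx ∧ dz ∧ dw + (-3*z) dy ∧ dz ∧ dw

For a 2-form omega = sum_{i<j} g_{ij} dx_i ∧ dx_j, the exterior derivative is
  d(omega) = sum_{i<j} d(g_{ij}) ∧ dx_i ∧ dx_j = sum_{i<j, k} (∂g_{ij}/∂x_k) dx_k ∧ dx_i ∧ dx_j.
Expand each term, using dx_k ∧ dx_i ∧ dx_j = sgn(permutation) dx_{(a)} ∧ dx_{(b)} ∧ dx_{(c)} with (a < b < c) sorted:
  d(x^2 - 3*y*z) includes (∂/∂x)(x^2 - 3*y*z) dx = (2*x) dx, which multiplied by dz ∧ dw gives (2*x) dx ∧ dz ∧ dw
  d(x^2 - 3*y*z) includes (∂/∂y)(x^2 - 3*y*z) dy = (-3*z) dy, which multiplied by dz ∧ dw gives (-3*z) dy ∧ dz ∧ dw
Collecting like 3-forms: d(omega) = (2*x) dx ∧ dz ∧ dw + (-3*z) dy ∧ dz ∧ dw.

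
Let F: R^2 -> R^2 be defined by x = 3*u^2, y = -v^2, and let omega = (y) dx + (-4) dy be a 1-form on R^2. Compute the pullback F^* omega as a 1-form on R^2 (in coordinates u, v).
F^* omega = (-6*u*v^2) du + (8*v) dv

Using F^*(f dg) = (f ∘ F) d(g ∘ F), substitute each coordinate x_i by F_i(u, v) in f_i, and replace dx_i by d F_i = (∂F_i/∂u) du + (∂F_i/∂v) dv.
  For the x component: f_1(F) = -v^2; d F_1 = (6*u) du + (0) dv
  For the y component: f_2(F) = -4; d F_2 = (0) du + (-2*v) dv
Combining and collecting du, dv coefficients:
  coeff of du: -6*u*v^2
  coeff of dv: 8*v
F^* omega = (-6*u*v^2) du + (8*v) dv.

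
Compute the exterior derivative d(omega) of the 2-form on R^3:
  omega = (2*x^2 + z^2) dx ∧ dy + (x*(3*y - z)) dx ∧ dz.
d(omega) = (-3*x + 2*z) dx ∧ dy ∧ dz

For a 2-form omega = sum_{i<j} g_{ij} dx_i ∧ dx_j, the exterior derivative is
  d(omega) = sum_{i<j} d(g_{ij}) ∧ dx_i ∧ dx_j = sum_{i<j, k} (∂g_{ij}/∂x_k) dx_k ∧ dx_i ∧ dx_j.
Expand each term, using dx_k ∧ dx_i ∧ dx_j = sgn(permutation) dx_{(a)} ∧ dx_{(b)} ∧ dx_{(c)} with (a < b < c) sorted:
  d(2*x^2 + z^2) includes (∂/∂z)(2*x^2 + z^2) dz = (2*z) dz, which multiplied by dx ∧ dy gives (2*z) dx ∧ dy ∧ dz
  d(x*(3*y - z)) includes (∂/∂y)(x*(3*y - z)) dy = (3*x) dy, which multiplied by dx ∧ dz gives (-3*x) dx ∧ dy ∧ dz
Collecting like 3-forms: d(omega) = (-3*x + 2*z) dx ∧ dy ∧ dz.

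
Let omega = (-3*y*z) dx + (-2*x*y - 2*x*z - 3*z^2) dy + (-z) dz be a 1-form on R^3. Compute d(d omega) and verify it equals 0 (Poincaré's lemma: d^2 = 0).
d(d omega) = 0

Step 1: d omega = sum_{i<j} (∂f_j/∂x_i - ∂f_i/∂x_j) dx_i ∧ dx_j:
  coeff of dx ∧ dy: -2*y + z
  coeff of dx ∧ dz: 3*y
  coeff of dy ∧ dz: 2*x + 6*z
Step 2: Apply d again to each 2-form coefficient. The only possible 3-form in R^3 is dx ∧ dy ∧ dz, with coefficient
  ∂(coeff of dy∧dz)/∂x - ∂(coeff of dx∧dz)/∂y + ∂(coeff of dx∧dy)/∂z
  = ∂/∂x (2*x + 6*z) - ∂/∂y (3*y) + ∂/∂z (-2*y + z).
Each of these terms simplifies to sums of mixed partials that cancel in pairs. The result is 0 (by equality of mixed partials for smooth functions — Schwarz / Clairaut).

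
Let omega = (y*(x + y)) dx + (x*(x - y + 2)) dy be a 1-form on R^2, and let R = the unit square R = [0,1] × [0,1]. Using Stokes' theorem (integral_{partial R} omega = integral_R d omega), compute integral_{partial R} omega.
integral_(partial R) omega = 1

Stokes: integral_partial_R omega = integral_R d omega with d omega = (∂Q/∂x - ∂P/∂y) dx ∧ dy.
  ∂Q/∂x = 2*x - y + 2
  ∂P/∂y = x + 2*y
  integrand = ∂Q/∂x - ∂P/∂y = x - 3*y + 2.
Integrating over R: integral_0^1 integral_0^1 (x - 3*y + 2) dx dy = 1.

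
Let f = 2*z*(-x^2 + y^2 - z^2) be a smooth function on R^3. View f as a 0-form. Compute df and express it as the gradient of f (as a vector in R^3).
df = (-4*x*z) dx + (4*y*z) dy + (-2*x^2 + 2*y^2 - 6*z^2) dz; grad f = (-4*x*z, 4*y*z, -2*x^2 + 2*y^2 - 6*z^2)

For a 0-form f, d f = (∂f/∂x) dx + (∂f/∂y) dy + (∂f/∂z) dz. The components of the vector representation are exactly the entries of grad f in Cartesian coordinates:
  ∂f/∂x = -4*x*z
  ∂f/∂y = 4*y*z
  ∂f/∂z = -2*x^2 + 2*y^2 - 6*z^2.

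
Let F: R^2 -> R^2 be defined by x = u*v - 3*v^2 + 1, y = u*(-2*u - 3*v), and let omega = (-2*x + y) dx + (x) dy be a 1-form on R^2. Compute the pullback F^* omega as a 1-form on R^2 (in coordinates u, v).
F^* omega = (-6*u^2*v + 4*u*v^2 - 4*u + 15*v^3 - 5*v) du + (-2*u^3 + 4*u^2*v + 45*u*v^2 - 5*u - 36*v^3 + 12*v) dv

Using F^*(f dg) = (f ∘ F) d(g ∘ F), substitute each coordinate x_i by F_i(u, v) in f_i, and replace dx_i by d F_i = (∂F_i/∂u) du + (∂F_i/∂v) dv.
  For the x component: f_1(F) = -2*u^2 - 5*u*v + 6*v^2 - 2; d F_1 = (v) du + (u - 6*v) dv
  For the y component: f_2(F) = u*v - 3*v^2 + 1; d F_2 = (-4*u - 3*v) du + (-3*u) dv
Combining and collecting du, dv coefficients:
  coeff of du: -6*u^2*v + 4*u*v^2 - 4*u + 15*v^3 - 5*v
  coeff of dv: -2*u^3 + 4*u^2*v + 45*u*v^2 - 5*u - 36*v^3 + 12*v
F^* omega = (-6*u^2*v + 4*u*v^2 - 4*u + 15*v^3 - 5*v) du + (-2*u^3 + 4*u^2*v + 45*u*v^2 - 5*u - 36*v^3 + 12*v) dv.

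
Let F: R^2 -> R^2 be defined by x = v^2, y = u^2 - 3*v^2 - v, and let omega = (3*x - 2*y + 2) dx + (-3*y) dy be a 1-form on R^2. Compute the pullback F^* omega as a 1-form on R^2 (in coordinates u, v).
F^* omega = (6*u*(-u^2 + 3*v^2 + v)) du + (14*u^2*v + 3*u^2 - 36*v^3 - 23*v^2 + v) dv

Using F^*(f dg) = (f ∘ F) d(g ∘ F), substitute each coordinate x_i by F_i(u, v) in f_i, and replace dx_i by d F_i = (∂F_i/∂u) du + (∂F_i/∂v) dv.
  For the x component: f_1(F) = -2*u^2 + 9*v^2 + 2*v + 2; d F_1 = (0) du + (2*v) dv
  For the y component: f_2(F) = -3*u^2 + 9*v^2 + 3*v; d F_2 = (2*u) du + (-6*v - 1) dv
Combining and collecting du, dv coefficients:
  coeff of du: 6*u*(-u^2 + 3*v^2 + v)
  coeff of dv: 14*u^2*v + 3*u^2 - 36*v^3 - 23*v^2 + v
F^* omega = (6*u*(-u^2 + 3*v^2 + v)) du + (14*u^2*v + 3*u^2 - 36*v^3 - 23*v^2 + v) dv.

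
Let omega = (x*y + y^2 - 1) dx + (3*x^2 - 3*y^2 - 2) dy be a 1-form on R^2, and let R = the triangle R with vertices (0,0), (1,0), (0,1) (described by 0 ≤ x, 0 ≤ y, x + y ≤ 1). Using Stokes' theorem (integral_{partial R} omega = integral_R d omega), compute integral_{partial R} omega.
integral_(partial R) omega = 1/2

Stokes: integral_partial_R omega = integral_R d omega with d omega = (∂Q/∂x - ∂P/∂y) dx ∧ dy.
  ∂Q/∂x = 6*x
  ∂P/∂y = x + 2*y
  integrand = ∂Q/∂x - ∂P/∂y = 5*x - 2*y.
Integrating over R: integral_0^1 integral_0^{1-x} (5*x - 2*y) dy dx = 1/2.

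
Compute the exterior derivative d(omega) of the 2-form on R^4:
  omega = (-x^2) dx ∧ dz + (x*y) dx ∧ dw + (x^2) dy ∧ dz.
d(omega) = (-x) dx ∧ dy ∧ dw + (2*x) dx ∧ dy ∧ dz

For a 2-form omega = sum_{i<j} g_{ij} dx_i ∧ dx_j, the exterior derivative is
  d(omega) = sum_{i<j} d(g_{ij}) ∧ dx_i ∧ dx_j = sum_{i<j, k} (∂g_{ij}/∂x_k) dx_k ∧ dx_i ∧ dx_j.
Expand each term, using dx_k ∧ dx_i ∧ dx_j = sgn(permutation) dx_{(a)} ∧ dx_{(b)} ∧ dx_{(c)} with (a < b < c) sorted:
  d(x*y) includes (∂/∂y)(x*y) dy = (x) dy, which multiplied by dx ∧ dw gives (-x) dx ∧ dy ∧ dw
  d(x^2) includes (∂/∂x)(x^2) dx = (2*x) dx, which multiplied by dy ∧ dz gives (2*x) dx ∧ dy ∧ dz
Collecting like 3-forms: d(omega) = (-x) dx ∧ dy ∧ dw + (2*x) dx ∧ dy ∧ dz.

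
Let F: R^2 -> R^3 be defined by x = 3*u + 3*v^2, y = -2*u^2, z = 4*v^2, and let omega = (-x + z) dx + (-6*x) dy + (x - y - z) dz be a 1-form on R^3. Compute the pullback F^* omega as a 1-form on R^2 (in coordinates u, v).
F^* omega = (72*u^2 + 72*u*v^2 - 9*u + 3*v^2) du + (2*v*(8*u^2 + 3*u - v^2)) dv

Using F^*(f dg) = (f ∘ F) d(g ∘ F), substitute each coordinate x_i by F_i(u, v) in f_i, and replace dx_i by d F_i = (∂F_i/∂u) du + (∂F_i/∂v) dv.
  For the x component: f_1(F) = -3*u + v^2; d F_1 = (3) du + (6*v) dv
  For the y component: f_2(F) = -18*u - 18*v^2; d F_2 = (-4*u) du + (0) dv
  For the z component: f_3(F) = 2*u^2 + 3*u - v^2; d F_3 = (0) du + (8*v) dv
Combining and collecting du, dv coefficients:
  coeff of du: 72*u^2 + 72*u*v^2 - 9*u + 3*v^2
  coeff of dv: 2*v*(8*u^2 + 3*u - v^2)
F^* omega = (72*u^2 + 72*u*v^2 - 9*u + 3*v^2) du + (2*v*(8*u^2 + 3*u - v^2)) dv.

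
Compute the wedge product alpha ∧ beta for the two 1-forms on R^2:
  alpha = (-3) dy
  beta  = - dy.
alpha ∧ beta = 0

Distribute the wedge, using dx_i ∧ dx_j = -dx_j ∧ dx_i and dx_i ∧ dx_i = 0. For each pair (i, j) with i < j, the coefficient of dx_i ∧ dx_j in alpha ∧ beta is (alpha_i * beta_j - alpha_j * beta_i). Collecting: alpha ∧ beta = 0.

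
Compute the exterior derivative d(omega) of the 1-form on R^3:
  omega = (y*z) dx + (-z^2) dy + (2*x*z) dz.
d(omega) = (-z) dx ∧ dy + (-y + 2*z) dx ∧ dz + (2*z) dy ∧ dz

For a 1-form omega = sum_i f_i dx_i, the exterior derivative is
  d(omega) = sum_{i < j} (∂f_j/∂x_i - ∂f_i/∂x_j) dx_i ∧ dx_j.
  coefficient of dx ∧ dy: ∂f_2/∂x - ∂f_1/∂y = ∂(-z^2)/∂x - ∂(y*z)/∂y = -z
  coefficient of dx ∧ dz: ∂f_3/∂x - ∂f_1/∂z = ∂(2*x*z)/∂x - ∂(y*z)/∂z = -y + 2*z
  coefficient of dy ∧ dz: ∂f_3/∂y - ∂f_2/∂z = ∂(2*x*z)/∂y - ∂(-z^2)/∂z = 2*z
Assembling: d(omega) = (-z) dx ∧ dy + (-y + 2*z) dx ∧ dz + (2*z) dy ∧ dz.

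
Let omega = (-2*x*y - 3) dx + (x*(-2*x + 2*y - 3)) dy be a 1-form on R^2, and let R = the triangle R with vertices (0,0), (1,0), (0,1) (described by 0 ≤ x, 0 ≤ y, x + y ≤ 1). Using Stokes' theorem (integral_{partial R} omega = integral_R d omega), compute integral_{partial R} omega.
integral_(partial R) omega = -3/2

Stokes: integral_partial_R omega = integral_R d omega with d omega = (∂Q/∂x - ∂P/∂y) dx ∧ dy.
  ∂Q/∂x = -4*x + 2*y - 3
  ∂P/∂y = -2*x
  integrand = ∂Q/∂x - ∂P/∂y = -2*x + 2*y - 3.
Integrating over R: integral_0^1 integral_0^{1-x} (-2*x + 2*y - 3) dy dx = -3/2.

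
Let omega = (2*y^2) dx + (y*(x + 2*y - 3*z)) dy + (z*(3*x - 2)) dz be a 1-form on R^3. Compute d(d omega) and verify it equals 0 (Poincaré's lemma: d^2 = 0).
d(d omega) = 0

Step 1: d omega = sum_{i<j} (∂f_j/∂x_i - ∂f_i/∂x_j) dx_i ∧ dx_j:
  coeff of dx ∧ dy: -3*y
  coeff of dx ∧ dz: 3*z
  coeff of dy ∧ dz: 3*y
Step 2: Apply d again to each 2-form coefficient. The only possible 3-form in R^3 is dx ∧ dy ∧ dz, with coefficient
  ∂(coeff of dy∧dz)/∂x - ∂(coeff of dx∧dz)/∂y + ∂(coeff of dx∧dy)/∂z
  = ∂/∂x (3*y) - ∂/∂y (3*z) + ∂/∂z (-3*y).
Each of these terms simplifies to sums of mixed partials that cancel in pairs. The result is 0 (by equality of mixed partials for smooth functions — Schwarz / Clairaut).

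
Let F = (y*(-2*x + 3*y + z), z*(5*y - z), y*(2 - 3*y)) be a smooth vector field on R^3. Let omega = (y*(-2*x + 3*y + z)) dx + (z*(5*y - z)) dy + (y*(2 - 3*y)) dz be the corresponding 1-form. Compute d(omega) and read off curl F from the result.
d(omega) = (-11*y + 2*z + 2) dy ∧ dz + (y) dz ∧ dx + (2*x - 6*y - z) dx ∧ dy; curl F = (-11*y + 2*z + 2, y, 2*x - 6*y - z)

d omega = sum_{i<j} (∂f_j/∂x_i - ∂f_i/∂x_j) dx_i ∧ dx_j. Under the identification (dy ∧ dz, dz ∧ dx, dx ∧ dy) ↔ (e_x, e_y, e_z), the coefficients are exactly the components of curl F. Compute:
  ∂R/∂y - ∂Q/∂z = (2 - 6*y) - (5*y - 2*z) = -11*y + 2*z + 2
  ∂P/∂z - ∂R/∂x = (y) - (0) = y
  ∂Q/∂x - ∂P/∂y = (0) - (-2*x + 6*y + z) = 2*x - 6*y - z.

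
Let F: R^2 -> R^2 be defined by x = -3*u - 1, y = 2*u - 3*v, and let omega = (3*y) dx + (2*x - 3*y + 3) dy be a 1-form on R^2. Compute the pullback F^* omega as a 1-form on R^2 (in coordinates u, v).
F^* omega = (-42*u + 45*v + 2) du + (36*u - 27*v - 3) dv

Using F^*(f dg) = (f ∘ F) d(g ∘ F), substitute each coordinate x_i by F_i(u, v) in f_i, and replace dx_i by d F_i = (∂F_i/∂u) du + (∂F_i/∂v) dv.
  For the x component: f_1(F) = 6*u - 9*v; d F_1 = (-3) du + (0) dv
  For the y component: f_2(F) = -12*u + 9*v + 1; d F_2 = (2) du + (-3) dv
Combining and collecting du, dv coefficients:
  coeff of du: -42*u + 45*v + 2
  coeff of dv: 36*u - 27*v - 3
F^* omega = (-42*u + 45*v + 2) du + (36*u - 27*v - 3) dv.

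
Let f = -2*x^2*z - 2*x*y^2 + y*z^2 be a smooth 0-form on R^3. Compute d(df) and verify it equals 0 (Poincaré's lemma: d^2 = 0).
d(df) = 0

Step 1: df = sum_i (∂f/∂x_i) dx_i = (-4*x*z - 2*y^2) dx + (-4*x*y + z^2) dy + (-2*x^2 + 2*y*z) dz.
Step 2: Apply d again. Using the 1-form formula, the coefficient of dx ∧ dy in d(df) is ∂^2 f/∂x ∂y - ∂^2 f/∂y ∂x = (-4*y) - (-4*y) = 0 (equality of mixed partials for smooth f).
Similarly for dx ∧ dz and dy ∧ dz — all coefficients vanish. So d(df) = 0.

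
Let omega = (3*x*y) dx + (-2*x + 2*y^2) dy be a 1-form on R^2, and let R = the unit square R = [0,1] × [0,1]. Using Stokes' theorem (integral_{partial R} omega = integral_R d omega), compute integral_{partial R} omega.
integral_(partial R) omega = -7/2

Stokes: integral_partial_R omega = integral_R d omega with d omega = (∂Q/∂x - ∂P/∂y) dx ∧ dy.
  ∂Q/∂x = -2
  ∂P/∂y = 3*x
  integrand = ∂Q/∂x - ∂P/∂y = -3*x - 2.
Integrating over R: integral_0^1 integral_0^1 (-3*x - 2) dx dy = -7/2.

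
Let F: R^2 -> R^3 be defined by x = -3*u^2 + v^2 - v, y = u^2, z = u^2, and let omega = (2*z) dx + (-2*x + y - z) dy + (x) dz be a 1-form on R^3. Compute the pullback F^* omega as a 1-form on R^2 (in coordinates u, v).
F^* omega = (2*u*(-3*u^2 - v^2 + v)) du + (u^2*(4*v - 2)) dv

Using F^*(f dg) = (f ∘ F) d(g ∘ F), substitute each coordinate x_i by F_i(u, v) in f_i, and replace dx_i by d F_i = (∂F_i/∂u) du + (∂F_i/∂v) dv.
  For the x component: f_1(F) = 2*u^2; d F_1 = (-6*u) du + (2*v - 1) dv
  For the y component: f_2(F) = 6*u^2 - 2*v^2 + 2*v; d F_2 = (2*u) du + (0) dv
  For the z component: f_3(F) = -3*u^2 + v^2 - v; d F_3 = (2*u) du + (0) dv
Combining and collecting du, dv coefficients:
  coeff of du: 2*u*(-3*u^2 - v^2 + v)
  coeff of dv: u^2*(4*v - 2)
F^* omega = (2*u*(-3*u^2 - v^2 + v)) du + (u^2*(4*v - 2)) dv.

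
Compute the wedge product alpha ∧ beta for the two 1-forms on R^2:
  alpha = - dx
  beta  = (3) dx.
alpha ∧ beta = 0

Distribute the wedge, using dx_i ∧ dx_j = -dx_j ∧ dx_i and dx_i ∧ dx_i = 0. For each pair (i, j) with i < j, the coefficient of dx_i ∧ dx_j in alpha ∧ beta is (alpha_i * beta_j - alpha_j * beta_i). Collecting: alpha ∧ beta = 0.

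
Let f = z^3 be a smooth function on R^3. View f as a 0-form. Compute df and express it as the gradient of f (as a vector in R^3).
df = (0) dx + (0) dy + (3*z^2) dz; grad f = (0, 0, 3*z^2)

For a 0-form f, d f = (∂f/∂x) dx + (∂f/∂y) dy + (∂f/∂z) dz. The components of the vector representation are exactly the entries of grad f in Cartesian coordinates:
  ∂f/∂x = 0
  ∂f/∂y = 0
  ∂f/∂z = 3*z^2.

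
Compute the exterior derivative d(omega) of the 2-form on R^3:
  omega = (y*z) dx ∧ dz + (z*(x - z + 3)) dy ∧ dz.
d(omega) = 0

For a 2-form omega = sum_{i<j} g_{ij} dx_i ∧ dx_j, the exterior derivative is
  d(omega) = sum_{i<j} d(g_{ij}) ∧ dx_i ∧ dx_j = sum_{i<j, k} (∂g_{ij}/∂x_k) dx_k ∧ dx_i ∧ dx_j.
Expand each term, using dx_k ∧ dx_i ∧ dx_j = sgn(permutation) dx_{(a)} ∧ dx_{(b)} ∧ dx_{(c)} with (a < b < c) sorted:
  d(y*z) includes (∂/∂y)(y*z) dy = (z) dy, which multiplied by dx ∧ dz gives (-z) dx ∧ dy ∧ dz
  d(z*(x - z + 3)) includes (∂/∂x)(z*(x - z + 3)) dx = (z) dx, which multiplied by dy ∧ dz gives (z) dx ∧ dy ∧ dz
Collecting like 3-forms: d(omega) = 0.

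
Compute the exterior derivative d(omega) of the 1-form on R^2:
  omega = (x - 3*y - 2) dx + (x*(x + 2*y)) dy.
d(omega) = (2*x + 2*y + 3) dx ∧ dy

For a 1-form omega = sum_i f_i dx_i, the exterior derivative is
  d(omega) = sum_{i < j} (∂f_j/∂x_i - ∂f_i/∂x_j) dx_i ∧ dx_j.
  coefficient of dx ∧ dy: ∂f_2/∂x - ∂f_1/∂y = ∂(x*(x + 2*y))/∂x - ∂(x - 3*y - 2)/∂y = 2*x + 2*y + 3
Assembling: d(omega) = (2*x + 2*y + 3) dx ∧ dy.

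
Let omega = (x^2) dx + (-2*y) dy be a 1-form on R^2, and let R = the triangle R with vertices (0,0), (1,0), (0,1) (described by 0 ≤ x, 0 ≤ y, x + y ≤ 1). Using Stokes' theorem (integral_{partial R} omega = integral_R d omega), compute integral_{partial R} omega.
integral_(partial R) omega = 0

Stokes: integral_partial_R omega = integral_R d omega with d omega = (∂Q/∂x - ∂P/∂y) dx ∧ dy.
  ∂Q/∂x = 0
  ∂P/∂y = 0
  integrand = ∂Q/∂x - ∂P/∂y = 0.
Integrating over R: integral_0^1 integral_0^{1-x} (0) dy dx = 0.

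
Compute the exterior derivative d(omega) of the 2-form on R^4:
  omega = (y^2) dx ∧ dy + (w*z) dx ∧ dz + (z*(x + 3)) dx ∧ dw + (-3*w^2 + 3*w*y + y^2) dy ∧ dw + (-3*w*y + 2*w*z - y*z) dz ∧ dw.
d(omega) = (-x + z - 3) dx ∧ dz ∧ dw + (-3*w - z) dy ∧ dz ∧ dw

For a 2-form omega = sum_{i<j} g_{ij} dx_i ∧ dx_j, the exterior derivative is
  d(omega) = sum_{i<j} d(g_{ij}) ∧ dx_i ∧ dx_j = sum_{i<j, k} (∂g_{ij}/∂x_k) dx_k ∧ dx_i ∧ dx_j.
Expand each term, using dx_k ∧ dx_i ∧ dx_j = sgn(permutation) dx_{(a)} ∧ dx_{(b)} ∧ dx_{(c)} with (a < b < c) sorted:
  d(w*z) includes (∂/∂w)(w*z) dw = (z) dw, which multiplied by dx ∧ dz gives (z) dx ∧ dz ∧ dw
  d(z*(x + 3)) includes (∂/∂z)(z*(x + 3)) dz = (x + 3) dz, which multiplied by dx ∧ dw gives (-x - 3) dx ∧ dz ∧ dw
  d(-3*w*y + 2*w*z - y*z) includes (∂/∂y)(-3*w*y + 2*w*z - y*z) dy = (-3*w - z) dy, which multiplied by dz ∧ dw gives (-3*w - z) dy ∧ dz ∧ dw
Collecting like 3-forms: d(omega) = (-x + z - 3) dx ∧ dz ∧ dw + (-3*w - z) dy ∧ dz ∧ dw.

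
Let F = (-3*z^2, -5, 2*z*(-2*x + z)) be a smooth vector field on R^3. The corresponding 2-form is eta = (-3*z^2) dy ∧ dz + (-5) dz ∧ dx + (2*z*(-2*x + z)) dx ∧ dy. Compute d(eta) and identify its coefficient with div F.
d(eta) = (-4*x + 4*z) dx ∧ dy ∧ dz; div F = -4*x + 4*z

For a 2-form in R^3 of the form above, applying d gives a 3-form with coefficient ∂P/∂x + ∂Q/∂y + ∂R/∂z:
  ∂P/∂x = 0
  ∂Q/∂y = 0
  ∂R/∂z = -4*x + 4*z
Sum = -4*x + 4*z, which is exactly div F.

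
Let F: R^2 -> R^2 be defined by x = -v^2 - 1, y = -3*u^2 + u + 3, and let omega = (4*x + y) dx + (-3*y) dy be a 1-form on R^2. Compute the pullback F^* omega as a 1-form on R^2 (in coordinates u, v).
F^* omega = (-54*u^3 + 27*u^2 + 51*u - 9) du + (2*v*(3*u^2 - u + 4*v^2 + 1)) dv

Using F^*(f dg) = (f ∘ F) d(g ∘ F), substitute each coordinate x_i by F_i(u, v) in f_i, and replace dx_i by d F_i = (∂F_i/∂u) du + (∂F_i/∂v) dv.
  For the x component: f_1(F) = -3*u^2 + u - 4*v^2 - 1; d F_1 = (0) du + (-2*v) dv
  For the y component: f_2(F) = 9*u^2 - 3*u - 9; d F_2 = (1 - 6*u) du + (0) dv
Combining and collecting du, dv coefficients:
  coeff of du: -54*u^3 + 27*u^2 + 51*u - 9
  coeff of dv: 2*v*(3*u^2 - u + 4*v^2 + 1)
F^* omega = (-54*u^3 + 27*u^2 + 51*u - 9) du + (2*v*(3*u^2 - u + 4*v^2 + 1)) dv.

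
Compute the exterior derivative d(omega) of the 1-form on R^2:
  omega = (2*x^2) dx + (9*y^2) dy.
d(omega) = 0

For a 1-form omega = sum_i f_i dx_i, the exterior derivative is
  d(omega) = sum_{i < j} (∂f_j/∂x_i - ∂f_i/∂x_j) dx_i ∧ dx_j.

Assembling: d(omega) = 0.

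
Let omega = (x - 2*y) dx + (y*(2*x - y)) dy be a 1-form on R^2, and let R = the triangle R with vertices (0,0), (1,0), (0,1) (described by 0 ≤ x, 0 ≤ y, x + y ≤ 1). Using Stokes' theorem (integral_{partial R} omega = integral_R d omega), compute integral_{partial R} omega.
integral_(partial R) omega = 4/3

Stokes: integral_partial_R omega = integral_R d omega with d omega = (∂Q/∂x - ∂P/∂y) dx ∧ dy.
  ∂Q/∂x = 2*y
  ∂P/∂y = -2
  integrand = ∂Q/∂x - ∂P/∂y = 2*y + 2.
Integrating over R: integral_0^1 integral_0^{1-x} (2*y + 2) dy dx = 4/3.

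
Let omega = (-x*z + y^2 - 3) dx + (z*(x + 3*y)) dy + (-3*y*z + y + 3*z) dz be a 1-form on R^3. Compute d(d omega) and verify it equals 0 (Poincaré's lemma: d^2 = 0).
d(d omega) = 0

Step 1: d omega = sum_{i<j} (∂f_j/∂x_i - ∂f_i/∂x_j) dx_i ∧ dx_j:
  coeff of dx ∧ dy: -2*y + z
  coeff of dx ∧ dz: x
  coeff of dy ∧ dz: -x - 3*y - 3*z + 1
Step 2: Apply d again to each 2-form coefficient. The only possible 3-form in R^3 is dx ∧ dy ∧ dz, with coefficient
  ∂(coeff of dy∧dz)/∂x - ∂(coeff of dx∧dz)/∂y + ∂(coeff of dx∧dy)/∂z
  = ∂/∂x (-x - 3*y - 3*z + 1) - ∂/∂y (x) + ∂/∂z (-2*y + z).
Each of these terms simplifies to sums of mixed partials that cancel in pairs. The result is 0 (by equality of mixed partials for smooth functions — Schwarz / Clairaut).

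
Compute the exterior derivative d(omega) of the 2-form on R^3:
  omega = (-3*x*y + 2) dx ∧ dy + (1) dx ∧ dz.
d(omega) = 0

For a 2-form omega = sum_{i<j} g_{ij} dx_i ∧ dx_j, the exterior derivative is
  d(omega) = sum_{i<j} d(g_{ij}) ∧ dx_i ∧ dx_j = sum_{i<j, k} (∂g_{ij}/∂x_k) dx_k ∧ dx_i ∧ dx_j.
Expand each term, using dx_k ∧ dx_i ∧ dx_j = sgn(permutation) dx_{(a)} ∧ dx_{(b)} ∧ dx_{(c)} with (a < b < c) sorted:

Collecting like 3-forms: d(omega) = 0.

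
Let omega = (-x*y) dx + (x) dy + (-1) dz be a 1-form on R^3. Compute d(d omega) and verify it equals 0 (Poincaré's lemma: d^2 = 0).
d(d omega) = 0

Step 1: d omega = sum_{i<j} (∂f_j/∂x_i - ∂f_i/∂x_j) dx_i ∧ dx_j:
  coeff of dx ∧ dy: x + 1
  coeff of dx ∧ dz: 0
  coeff of dy ∧ dz: 0
Step 2: Apply d again to each 2-form coefficient. The only possible 3-form in R^3 is dx ∧ dy ∧ dz, with coefficient
  ∂(coeff of dy∧dz)/∂x - ∂(coeff of dx∧dz)/∂y + ∂(coeff of dx∧dy)/∂z
  = ∂/∂x (0) - ∂/∂y (0) + ∂/∂z (x + 1).
Each of these terms simplifies to sums of mixed partials that cancel in pairs. The result is 0 (by equality of mixed partials for smooth functions — Schwarz / Clairaut).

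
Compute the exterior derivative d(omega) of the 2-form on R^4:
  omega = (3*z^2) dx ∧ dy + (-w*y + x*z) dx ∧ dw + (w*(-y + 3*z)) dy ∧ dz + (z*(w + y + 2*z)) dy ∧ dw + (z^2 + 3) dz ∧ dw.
d(omega) = (6*z) dx ∧ dy ∧ dz + (w) dx ∧ dy ∧ dw + (-x) dx ∧ dz ∧ dw + (-w - 2*y - z) dy ∧ dz ∧ dw

For a 2-form omega = sum_{i<j} g_{ij} dx_i ∧ dx_j, the exterior derivative is
  d(omega) = sum_{i<j} d(g_{ij}) ∧ dx_i ∧ dx_j = sum_{i<j, k} (∂g_{ij}/∂x_k) dx_k ∧ dx_i ∧ dx_j.
Expand each term, using dx_k ∧ dx_i ∧ dx_j = sgn(permutation) dx_{(a)} ∧ dx_{(b)} ∧ dx_{(c)} with (a < b < c) sorted:
  d(3*z^2) includes (∂/∂z)(3*z^2) dz = (6*z) dz, which multiplied by dx ∧ dy gives (6*z) dx ∧ dy ∧ dz
  d(-w*y + x*z) includes (∂/∂y)(-w*y + x*z) dy = (-w) dy, which multiplied by dx ∧ dw gives (w) dx ∧ dy ∧ dw
  d(-w*y + x*z) includes (∂/∂z)(-w*y + x*z) dz = (x) dz, which multiplied by dx ∧ dw gives (-x) dx ∧ dz ∧ dw
  d(w*(-y + 3*z)) includes (∂/∂w)(w*(-y + 3*z)) dw = (-y + 3*z) dw, which multiplied by dy ∧ dz gives (-y + 3*z) dy ∧ dz ∧ dw
  d(z*(w + y + 2*z)) includes (∂/∂z)(z*(w + y + 2*z)) dz = (w + y + 4*z) dz, which multiplied by dy ∧ dw gives (-w - y - 4*z) dy ∧ dz ∧ dw
Collecting like 3-forms: d(omega) = (6*z) dx ∧ dy ∧ dz + (w) dx ∧ dy ∧ dw + (-x) dx ∧ dz ∧ dw + (-w - 2*y - z) dy ∧ dz ∧ dw.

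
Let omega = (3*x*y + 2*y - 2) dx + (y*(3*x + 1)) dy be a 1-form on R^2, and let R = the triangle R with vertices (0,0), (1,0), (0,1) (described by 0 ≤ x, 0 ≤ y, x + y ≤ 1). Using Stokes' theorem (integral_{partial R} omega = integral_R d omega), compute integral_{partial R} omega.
integral_(partial R) omega = -1

Stokes: integral_partial_R omega = integral_R d omega with d omega = (∂Q/∂x - ∂P/∂y) dx ∧ dy.
  ∂Q/∂x = 3*y
  ∂P/∂y = 3*x + 2
  integrand = ∂Q/∂x - ∂P/∂y = -3*x + 3*y - 2.
Integrating over R: integral_0^1 integral_0^{1-x} (-3*x + 3*y - 2) dy dx = -1.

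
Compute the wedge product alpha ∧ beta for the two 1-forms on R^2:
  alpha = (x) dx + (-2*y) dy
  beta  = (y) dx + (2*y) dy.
alpha ∧ beta = (2*y*(x + y)) dx ∧ dy

Distribute the wedge, using dx_i ∧ dx_j = -dx_j ∧ dx_i and dx_i ∧ dx_i = 0. For each pair (i, j) with i < j, the coefficient of dx_i ∧ dx_j in alpha ∧ beta is (alpha_i * beta_j - alpha_j * beta_i). Collecting: alpha ∧ beta = (2*y*(x + y)) dx ∧ dy.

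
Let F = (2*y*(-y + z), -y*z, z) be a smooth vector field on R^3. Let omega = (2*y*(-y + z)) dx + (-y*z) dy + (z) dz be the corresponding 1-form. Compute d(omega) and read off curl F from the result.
d(omega) = (y) dy ∧ dz + (2*y) dz ∧ dx + (4*y - 2*z) dx ∧ dy; curl F = (y, 2*y, 4*y - 2*z)

d omega = sum_{i<j} (∂f_j/∂x_i - ∂f_i/∂x_j) dx_i ∧ dx_j. Under the identification (dy ∧ dz, dz ∧ dx, dx ∧ dy) ↔ (e_x, e_y, e_z), the coefficients are exactly the components of curl F. Compute:
  ∂R/∂y - ∂Q/∂z = (0) - (-y) = y
  ∂P/∂z - ∂R/∂x = (2*y) - (0) = 2*y
  ∂Q/∂x - ∂P/∂y = (0) - (-4*y + 2*z) = 4*y - 2*z.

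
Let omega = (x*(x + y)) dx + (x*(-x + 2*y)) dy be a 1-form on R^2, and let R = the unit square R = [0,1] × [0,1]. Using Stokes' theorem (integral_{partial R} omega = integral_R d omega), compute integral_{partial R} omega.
integral_(partial R) omega = -1/2

Stokes: integral_partial_R omega = integral_R d omega with d omega = (∂Q/∂x - ∂P/∂y) dx ∧ dy.
  ∂Q/∂x = -2*x + 2*y
  ∂P/∂y = x
  integrand = ∂Q/∂x - ∂P/∂y = -3*x + 2*y.
Integrating over R: integral_0^1 integral_0^1 (-3*x + 2*y) dx dy = -1/2.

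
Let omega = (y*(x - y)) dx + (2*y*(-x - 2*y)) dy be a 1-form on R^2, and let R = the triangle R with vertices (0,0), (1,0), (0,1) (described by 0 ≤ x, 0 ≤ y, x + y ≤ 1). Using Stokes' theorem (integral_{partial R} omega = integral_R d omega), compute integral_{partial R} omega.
integral_(partial R) omega = -1/6

Stokes: integral_partial_R omega = integral_R d omega with d omega = (∂Q/∂x - ∂P/∂y) dx ∧ dy.
  ∂Q/∂x = -2*y
  ∂P/∂y = x - 2*y
  integrand = ∂Q/∂x - ∂P/∂y = -x.
Integrating over R: integral_0^1 integral_0^{1-x} (-x) dy dx = -1/6.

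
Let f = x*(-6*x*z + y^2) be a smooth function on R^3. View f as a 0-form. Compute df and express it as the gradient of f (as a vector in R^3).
df = (-12*x*z + y^2) dx + (2*x*y) dy + (-6*x^2) dz; grad f = (-12*x*z + y^2, 2*x*y, -6*x^2)

For a 0-form f, d f = (∂f/∂x) dx + (∂f/∂y) dy + (∂f/∂z) dz. The components of the vector representation are exactly the entries of grad f in Cartesian coordinates:
  ∂f/∂x = -12*x*z + y^2
  ∂f/∂y = 2*x*y
  ∂f/∂z = -6*x^2.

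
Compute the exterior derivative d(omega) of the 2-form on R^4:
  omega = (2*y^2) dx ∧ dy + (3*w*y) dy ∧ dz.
d(omega) = (3*y) dy ∧ dz ∧ dw

For a 2-form omega = sum_{i<j} g_{ij} dx_i ∧ dx_j, the exterior derivative is
  d(omega) = sum_{i<j} d(g_{ij}) ∧ dx_i ∧ dx_j = sum_{i<j, k} (∂g_{ij}/∂x_k) dx_k ∧ dx_i ∧ dx_j.
Expand each term, using dx_k ∧ dx_i ∧ dx_j = sgn(permutation) dx_{(a)} ∧ dx_{(b)} ∧ dx_{(c)} with (a < b < c) sorted:
  d(3*w*y) includes (∂/∂w)(3*w*y) dw = (3*y) dw, which multiplied by dy ∧ dz gives (3*y) dy ∧ dz ∧ dw
Collecting like 3-forms: d(omega) = (3*y) dy ∧ dz ∧ dw.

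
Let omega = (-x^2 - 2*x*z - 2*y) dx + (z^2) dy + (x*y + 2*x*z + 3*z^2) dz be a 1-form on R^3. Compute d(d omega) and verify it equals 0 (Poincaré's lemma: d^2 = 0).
d(d omega) = 0

Step 1: d omega = sum_{i<j} (∂f_j/∂x_i - ∂f_i/∂x_j) dx_i ∧ dx_j:
  coeff of dx ∧ dy: 2
  coeff of dx ∧ dz: 2*x + y + 2*z
  coeff of dy ∧ dz: x - 2*z
Step 2: Apply d again to each 2-form coefficient. The only possible 3-form in R^3 is dx ∧ dy ∧ dz, with coefficient
  ∂(coeff of dy∧dz)/∂x - ∂(coeff of dx∧dz)/∂y + ∂(coeff of dx∧dy)/∂z
  = ∂/∂x (x - 2*z) - ∂/∂y (2*x + y + 2*z) + ∂/∂z (2).
Each of these terms simplifies to sums of mixed partials that cancel in pairs. The result is 0 (by equality of mixed partials for smooth functions — Schwarz / Clairaut).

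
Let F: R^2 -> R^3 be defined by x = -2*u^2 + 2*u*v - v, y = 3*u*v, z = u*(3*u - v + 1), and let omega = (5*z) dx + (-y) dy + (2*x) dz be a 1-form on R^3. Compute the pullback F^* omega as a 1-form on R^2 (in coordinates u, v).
F^* omega = (-84*u^3 + 78*u^2*v - 24*u^2 - 23*u*v^2 + 2*u*v + 2*v^2 - 2*v) du + (u*(34*u^2 - 23*u*v - 5*u + 7*v - 5)) dv

Using F^*(f dg) = (f ∘ F) d(g ∘ F), substitute each coordinate x_i by F_i(u, v) in f_i, and replace dx_i by d F_i = (∂F_i/∂u) du + (∂F_i/∂v) dv.
  For the x component: f_1(F) = 5*u*(3*u - v + 1); d F_1 = (-4*u + 2*v) du + (2*u - 1) dv
  For the y component: f_2(F) = -3*u*v; d F_2 = (3*v) du + (3*u) dv
  For the z component: f_3(F) = -4*u^2 + 4*u*v - 2*v; d F_3 = (6*u - v + 1) du + (-u) dv
Combining and collecting du, dv coefficients:
  coeff of du: -84*u^3 + 78*u^2*v - 24*u^2 - 23*u*v^2 + 2*u*v + 2*v^2 - 2*v
  coeff of dv: u*(34*u^2 - 23*u*v - 5*u + 7*v - 5)
F^* omega = (-84*u^3 + 78*u^2*v - 24*u^2 - 23*u*v^2 + 2*u*v + 2*v^2 - 2*v) du + (u*(34*u^2 - 23*u*v - 5*u + 7*v - 5)) dv.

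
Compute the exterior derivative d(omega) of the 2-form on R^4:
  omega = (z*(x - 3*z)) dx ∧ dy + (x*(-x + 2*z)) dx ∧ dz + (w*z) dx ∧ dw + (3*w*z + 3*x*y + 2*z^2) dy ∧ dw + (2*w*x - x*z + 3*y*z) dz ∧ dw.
d(omega) = (x - 6*z) dx ∧ dy ∧ dz + (w - z) dx ∧ dz ∧ dw + (3*y) dx ∧ dy ∧ dw + (-3*w - z) dy ∧ dz ∧ dw

For a 2-form omega = sum_{i<j} g_{ij} dx_i ∧ dx_j, the exterior derivative is
  d(omega) = sum_{i<j} d(g_{ij}) ∧ dx_i ∧ dx_j = sum_{i<j, k} (∂g_{ij}/∂x_k) dx_k ∧ dx_i ∧ dx_j.
Expand each term, using dx_k ∧ dx_i ∧ dx_j = sgn(permutation) dx_{(a)} ∧ dx_{(b)} ∧ dx_{(c)} with (a < b < c) sorted:
  d(z*(x - 3*z)) includes (∂/∂z)(z*(x - 3*z)) dz = (x - 6*z) dz, which multiplied by dx ∧ dy gives (x - 6*z) dx ∧ dy ∧ dz
  d(w*z) includes (∂/∂z)(w*z) dz = (w) dz, which multiplied by dx ∧ dw gives (-w) dx ∧ dz ∧ dw
  d(3*w*z + 3*x*y + 2*z^2) includes (∂/∂x)(3*w*z + 3*x*y + 2*z^2) dx = (3*y) dx, which multiplied by dy ∧ dw gives (3*y) dx ∧ dy ∧ dw
  d(3*w*z + 3*x*y + 2*z^2) includes (∂/∂z)(3*w*z + 3*x*y + 2*z^2) dz = (3*w + 4*z) dz, which multiplied by dy ∧ dw gives (-3*w - 4*z) dy ∧ dz ∧ dw
  d(2*w*x - x*z + 3*y*z) includes (∂/∂x)(2*w*x - x*z + 3*y*z) dx = (2*w - z) dx, which multiplied by dz ∧ dw gives (2*w - z) dx ∧ dz ∧ dw
  d(2*w*x - x*z + 3*y*z) includes (∂/∂y)(2*w*x - x*z + 3*y*z) dy = (3*z) dy, which multiplied by dz ∧ dw gives (3*z) dy ∧ dz ∧ dw
Collecting like 3-forms: d(omega) = (x - 6*z) dx ∧ dy ∧ dz + (w - z) dx ∧ dz ∧ dw + (3*y) dx ∧ dy ∧ dw + (-3*w - z) dy ∧ dz ∧ dw.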